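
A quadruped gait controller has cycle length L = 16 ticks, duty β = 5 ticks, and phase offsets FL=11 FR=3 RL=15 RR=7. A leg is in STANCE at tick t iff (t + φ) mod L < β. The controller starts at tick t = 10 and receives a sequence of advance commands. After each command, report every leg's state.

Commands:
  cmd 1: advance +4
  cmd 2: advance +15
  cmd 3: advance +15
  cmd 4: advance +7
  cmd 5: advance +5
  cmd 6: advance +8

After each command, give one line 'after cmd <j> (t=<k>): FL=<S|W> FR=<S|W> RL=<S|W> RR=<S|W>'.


after cmd 1 (t=14): FL=W FR=S RL=W RR=W
after cmd 2 (t=29): FL=W FR=S RL=W RR=S
after cmd 3 (t=44): FL=W FR=W RL=W RR=S
after cmd 4 (t=51): FL=W FR=W RL=S RR=W
after cmd 5 (t=56): FL=S FR=W RL=W RR=W
after cmd 6 (t=64): FL=W FR=S RL=W RR=W

start t=10: FL=W FR=W RL=W RR=S
cmd 1: advance +4 → t=14, phase=(9,1,13,5) → FL=W FR=S RL=W RR=W
cmd 2: advance +15 → t=29, phase=(8,0,12,4) → FL=W FR=S RL=W RR=S
cmd 3: advance +15 → t=44, phase=(7,15,11,3) → FL=W FR=W RL=W RR=S
cmd 4: advance +7 → t=51, phase=(14,6,2,10) → FL=W FR=W RL=S RR=W
cmd 5: advance +5 → t=56, phase=(3,11,7,15) → FL=S FR=W RL=W RR=W
cmd 6: advance +8 → t=64, phase=(11,3,15,7) → FL=W FR=S RL=W RR=W


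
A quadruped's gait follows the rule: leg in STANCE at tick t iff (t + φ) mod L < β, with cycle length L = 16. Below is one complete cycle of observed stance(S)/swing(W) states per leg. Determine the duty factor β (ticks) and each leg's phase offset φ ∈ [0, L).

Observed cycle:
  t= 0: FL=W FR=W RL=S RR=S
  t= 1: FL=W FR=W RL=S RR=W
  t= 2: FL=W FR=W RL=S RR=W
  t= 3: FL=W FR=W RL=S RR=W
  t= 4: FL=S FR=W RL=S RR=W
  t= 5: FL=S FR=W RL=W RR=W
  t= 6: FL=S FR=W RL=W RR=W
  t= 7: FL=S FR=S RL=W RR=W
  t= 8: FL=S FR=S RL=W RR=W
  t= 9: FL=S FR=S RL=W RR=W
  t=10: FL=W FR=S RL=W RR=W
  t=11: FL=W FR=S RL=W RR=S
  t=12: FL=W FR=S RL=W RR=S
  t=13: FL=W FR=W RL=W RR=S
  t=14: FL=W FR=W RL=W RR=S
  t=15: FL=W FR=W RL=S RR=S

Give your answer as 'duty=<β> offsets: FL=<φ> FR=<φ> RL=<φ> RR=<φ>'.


duty=6 offsets: FL=12 FR=9 RL=1 RR=5

duty β = stance ticks per leg = 6
FL: stance ticks = 6; W→S at t=4 → φ=12
FR: stance ticks = 6; W→S at t=7 → φ=9
RL: stance ticks = 6; W→S at t=15 → φ=1
RR: stance ticks = 6; W→S at t=11 → φ=5


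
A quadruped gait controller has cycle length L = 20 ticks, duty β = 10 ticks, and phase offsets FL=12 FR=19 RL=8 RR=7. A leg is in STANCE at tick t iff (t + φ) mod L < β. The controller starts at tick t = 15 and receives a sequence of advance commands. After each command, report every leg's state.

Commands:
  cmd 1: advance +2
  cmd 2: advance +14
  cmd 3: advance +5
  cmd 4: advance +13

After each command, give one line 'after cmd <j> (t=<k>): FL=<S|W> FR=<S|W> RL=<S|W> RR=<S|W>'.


after cmd 1 (t=17): FL=S FR=W RL=S RR=S
after cmd 2 (t=31): FL=S FR=W RL=W RR=W
after cmd 3 (t=36): FL=S FR=W RL=S RR=S
after cmd 4 (t=49): FL=S FR=S RL=W RR=W

start t=15: FL=S FR=W RL=S RR=S
cmd 1: advance +2 → t=17, phase=(9,16,5,4) → FL=S FR=W RL=S RR=S
cmd 2: advance +14 → t=31, phase=(3,10,19,18) → FL=S FR=W RL=W RR=W
cmd 3: advance +5 → t=36, phase=(8,15,4,3) → FL=S FR=W RL=S RR=S
cmd 4: advance +13 → t=49, phase=(1,8,17,16) → FL=S FR=S RL=W RR=W


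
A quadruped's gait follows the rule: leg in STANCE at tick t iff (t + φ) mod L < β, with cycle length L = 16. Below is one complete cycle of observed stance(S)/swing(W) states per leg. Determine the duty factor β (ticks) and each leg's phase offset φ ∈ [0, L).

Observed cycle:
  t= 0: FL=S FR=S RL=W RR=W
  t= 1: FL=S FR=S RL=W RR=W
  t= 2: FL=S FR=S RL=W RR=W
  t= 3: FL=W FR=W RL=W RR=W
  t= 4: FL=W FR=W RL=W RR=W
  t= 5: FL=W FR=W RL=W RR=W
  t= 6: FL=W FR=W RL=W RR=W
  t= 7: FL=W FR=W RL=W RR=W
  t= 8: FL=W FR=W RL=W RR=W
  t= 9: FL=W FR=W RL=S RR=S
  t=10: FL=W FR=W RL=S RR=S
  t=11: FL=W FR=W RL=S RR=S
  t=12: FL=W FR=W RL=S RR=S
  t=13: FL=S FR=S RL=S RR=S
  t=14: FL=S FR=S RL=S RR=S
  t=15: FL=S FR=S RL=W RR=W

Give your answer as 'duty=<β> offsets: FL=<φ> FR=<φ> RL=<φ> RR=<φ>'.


duty β = stance ticks per leg = 6
FL: stance ticks = 6; W→S at t=13 → φ=3
FR: stance ticks = 6; W→S at t=13 → φ=3
RL: stance ticks = 6; W→S at t=9 → φ=7
RR: stance ticks = 6; W→S at t=9 → φ=7

duty=6 offsets: FL=3 FR=3 RL=7 RR=7


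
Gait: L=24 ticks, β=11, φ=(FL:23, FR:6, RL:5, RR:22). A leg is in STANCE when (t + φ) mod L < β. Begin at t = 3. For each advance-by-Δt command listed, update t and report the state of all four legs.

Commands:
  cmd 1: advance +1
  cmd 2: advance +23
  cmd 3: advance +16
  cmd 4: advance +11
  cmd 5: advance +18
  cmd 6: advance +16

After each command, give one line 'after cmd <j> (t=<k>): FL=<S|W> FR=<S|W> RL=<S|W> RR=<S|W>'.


start t=3: FL=S FR=S RL=S RR=S
cmd 1: advance +1 → t=4, phase=(3,10,9,2) → FL=S FR=S RL=S RR=S
cmd 2: advance +23 → t=27, phase=(2,9,8,1) → FL=S FR=S RL=S RR=S
cmd 3: advance +16 → t=43, phase=(18,1,0,17) → FL=W FR=S RL=S RR=W
cmd 4: advance +11 → t=54, phase=(5,12,11,4) → FL=S FR=W RL=W RR=S
cmd 5: advance +18 → t=72, phase=(23,6,5,22) → FL=W FR=S RL=S RR=W
cmd 6: advance +16 → t=88, phase=(15,22,21,14) → FL=W FR=W RL=W RR=W

after cmd 1 (t=4): FL=S FR=S RL=S RR=S
after cmd 2 (t=27): FL=S FR=S RL=S RR=S
after cmd 3 (t=43): FL=W FR=S RL=S RR=W
after cmd 4 (t=54): FL=S FR=W RL=W RR=S
after cmd 5 (t=72): FL=W FR=S RL=S RR=W
after cmd 6 (t=88): FL=W FR=W RL=W RR=W


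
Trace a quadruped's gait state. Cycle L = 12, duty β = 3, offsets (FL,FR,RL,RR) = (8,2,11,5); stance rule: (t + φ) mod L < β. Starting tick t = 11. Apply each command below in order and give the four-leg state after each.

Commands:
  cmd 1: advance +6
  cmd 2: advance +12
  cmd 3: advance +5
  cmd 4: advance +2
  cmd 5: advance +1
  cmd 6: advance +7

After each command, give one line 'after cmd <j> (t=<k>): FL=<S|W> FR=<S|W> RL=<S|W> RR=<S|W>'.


after cmd 1 (t=17): FL=S FR=W RL=W RR=W
after cmd 2 (t=29): FL=S FR=W RL=W RR=W
after cmd 3 (t=34): FL=W FR=S RL=W RR=W
after cmd 4 (t=36): FL=W FR=S RL=W RR=W
after cmd 5 (t=37): FL=W FR=W RL=S RR=W
after cmd 6 (t=44): FL=W FR=W RL=W RR=S

start t=11: FL=W FR=S RL=W RR=W
cmd 1: advance +6 → t=17, phase=(1,7,4,10) → FL=S FR=W RL=W RR=W
cmd 2: advance +12 → t=29, phase=(1,7,4,10) → FL=S FR=W RL=W RR=W
cmd 3: advance +5 → t=34, phase=(6,0,9,3) → FL=W FR=S RL=W RR=W
cmd 4: advance +2 → t=36, phase=(8,2,11,5) → FL=W FR=S RL=W RR=W
cmd 5: advance +1 → t=37, phase=(9,3,0,6) → FL=W FR=W RL=S RR=W
cmd 6: advance +7 → t=44, phase=(4,10,7,1) → FL=W FR=W RL=W RR=S


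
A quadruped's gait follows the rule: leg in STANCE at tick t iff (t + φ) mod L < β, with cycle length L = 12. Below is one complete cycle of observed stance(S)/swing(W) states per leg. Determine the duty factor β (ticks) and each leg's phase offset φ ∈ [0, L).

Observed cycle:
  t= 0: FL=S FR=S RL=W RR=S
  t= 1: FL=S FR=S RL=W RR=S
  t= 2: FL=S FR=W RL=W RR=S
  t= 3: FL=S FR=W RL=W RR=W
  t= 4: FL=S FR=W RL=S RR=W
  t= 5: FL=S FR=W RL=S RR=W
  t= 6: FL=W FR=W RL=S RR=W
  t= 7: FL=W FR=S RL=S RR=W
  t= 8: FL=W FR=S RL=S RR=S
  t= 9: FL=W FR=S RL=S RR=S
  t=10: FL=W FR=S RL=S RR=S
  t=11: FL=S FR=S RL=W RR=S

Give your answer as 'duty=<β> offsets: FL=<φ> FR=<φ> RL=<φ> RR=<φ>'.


duty=7 offsets: FL=1 FR=5 RL=8 RR=4

duty β = stance ticks per leg = 7
FL: stance ticks = 7; W→S at t=11 → φ=1
FR: stance ticks = 7; W→S at t=7 → φ=5
RL: stance ticks = 7; W→S at t=4 → φ=8
RR: stance ticks = 7; W→S at t=8 → φ=4


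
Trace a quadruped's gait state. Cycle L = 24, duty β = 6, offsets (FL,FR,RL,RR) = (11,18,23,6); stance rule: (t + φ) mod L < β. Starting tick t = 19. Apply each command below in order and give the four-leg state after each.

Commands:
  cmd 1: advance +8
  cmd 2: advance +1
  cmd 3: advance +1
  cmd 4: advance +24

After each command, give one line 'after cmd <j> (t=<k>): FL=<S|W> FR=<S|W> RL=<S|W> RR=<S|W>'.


start t=19: FL=W FR=W RL=W RR=S
cmd 1: advance +8 → t=27, phase=(14,21,2,9) → FL=W FR=W RL=S RR=W
cmd 2: advance +1 → t=28, phase=(15,22,3,10) → FL=W FR=W RL=S RR=W
cmd 3: advance +1 → t=29, phase=(16,23,4,11) → FL=W FR=W RL=S RR=W
cmd 4: advance +24 → t=53, phase=(16,23,4,11) → FL=W FR=W RL=S RR=W

after cmd 1 (t=27): FL=W FR=W RL=S RR=W
after cmd 2 (t=28): FL=W FR=W RL=S RR=W
after cmd 3 (t=29): FL=W FR=W RL=S RR=W
after cmd 4 (t=53): FL=W FR=W RL=S RR=W


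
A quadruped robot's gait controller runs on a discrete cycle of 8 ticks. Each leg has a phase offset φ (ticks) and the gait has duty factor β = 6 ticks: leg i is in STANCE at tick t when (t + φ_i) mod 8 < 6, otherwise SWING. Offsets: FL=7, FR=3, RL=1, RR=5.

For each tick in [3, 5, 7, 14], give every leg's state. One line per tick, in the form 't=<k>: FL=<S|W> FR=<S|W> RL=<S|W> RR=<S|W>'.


t=3: phase=(2,6,4,0) vs β=6 → FL=S FR=W RL=S RR=S
t=5: phase=(4,0,6,2) vs β=6 → FL=S FR=S RL=W RR=S
t=7: phase=(6,2,0,4) vs β=6 → FL=W FR=S RL=S RR=S
t=14: phase=(5,1,7,3) vs β=6 → FL=S FR=S RL=W RR=S

t=3: FL=S FR=W RL=S RR=S
t=5: FL=S FR=S RL=W RR=S
t=7: FL=W FR=S RL=S RR=S
t=14: FL=S FR=S RL=W RR=S


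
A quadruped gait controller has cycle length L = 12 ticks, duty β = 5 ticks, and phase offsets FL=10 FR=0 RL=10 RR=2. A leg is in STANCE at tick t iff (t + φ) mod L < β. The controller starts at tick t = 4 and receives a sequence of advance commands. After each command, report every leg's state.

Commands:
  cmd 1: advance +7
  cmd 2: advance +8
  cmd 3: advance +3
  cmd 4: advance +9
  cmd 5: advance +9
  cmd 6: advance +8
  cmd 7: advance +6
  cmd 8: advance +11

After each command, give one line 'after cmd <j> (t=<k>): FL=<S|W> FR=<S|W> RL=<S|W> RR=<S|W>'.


start t=4: FL=S FR=S RL=S RR=W
cmd 1: advance +7 → t=11, phase=(9,11,9,1) → FL=W FR=W RL=W RR=S
cmd 2: advance +8 → t=19, phase=(5,7,5,9) → FL=W FR=W RL=W RR=W
cmd 3: advance +3 → t=22, phase=(8,10,8,0) → FL=W FR=W RL=W RR=S
cmd 4: advance +9 → t=31, phase=(5,7,5,9) → FL=W FR=W RL=W RR=W
cmd 5: advance +9 → t=40, phase=(2,4,2,6) → FL=S FR=S RL=S RR=W
cmd 6: advance +8 → t=48, phase=(10,0,10,2) → FL=W FR=S RL=W RR=S
cmd 7: advance +6 → t=54, phase=(4,6,4,8) → FL=S FR=W RL=S RR=W
cmd 8: advance +11 → t=65, phase=(3,5,3,7) → FL=S FR=W RL=S RR=W

after cmd 1 (t=11): FL=W FR=W RL=W RR=S
after cmd 2 (t=19): FL=W FR=W RL=W RR=W
after cmd 3 (t=22): FL=W FR=W RL=W RR=S
after cmd 4 (t=31): FL=W FR=W RL=W RR=W
after cmd 5 (t=40): FL=S FR=S RL=S RR=W
after cmd 6 (t=48): FL=W FR=S RL=W RR=S
after cmd 7 (t=54): FL=S FR=W RL=S RR=W
after cmd 8 (t=65): FL=S FR=W RL=S RR=W


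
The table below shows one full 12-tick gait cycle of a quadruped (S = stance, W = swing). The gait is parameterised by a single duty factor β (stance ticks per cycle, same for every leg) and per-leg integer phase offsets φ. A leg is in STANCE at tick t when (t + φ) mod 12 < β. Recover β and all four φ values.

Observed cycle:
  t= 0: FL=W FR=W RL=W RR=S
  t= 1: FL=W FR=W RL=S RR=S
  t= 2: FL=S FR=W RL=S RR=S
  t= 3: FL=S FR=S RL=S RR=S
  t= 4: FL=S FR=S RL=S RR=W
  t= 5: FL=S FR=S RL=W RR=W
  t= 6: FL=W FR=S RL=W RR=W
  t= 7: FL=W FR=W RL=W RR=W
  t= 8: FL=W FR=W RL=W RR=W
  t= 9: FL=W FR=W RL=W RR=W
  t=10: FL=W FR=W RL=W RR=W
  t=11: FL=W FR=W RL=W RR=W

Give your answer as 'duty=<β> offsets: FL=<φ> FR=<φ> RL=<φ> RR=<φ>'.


duty β = stance ticks per leg = 4
FL: stance ticks = 4; W→S at t=2 → φ=10
FR: stance ticks = 4; W→S at t=3 → φ=9
RL: stance ticks = 4; W→S at t=1 → φ=11
RR: stance ticks = 4; W→S at t=0 → φ=0

duty=4 offsets: FL=10 FR=9 RL=11 RR=0


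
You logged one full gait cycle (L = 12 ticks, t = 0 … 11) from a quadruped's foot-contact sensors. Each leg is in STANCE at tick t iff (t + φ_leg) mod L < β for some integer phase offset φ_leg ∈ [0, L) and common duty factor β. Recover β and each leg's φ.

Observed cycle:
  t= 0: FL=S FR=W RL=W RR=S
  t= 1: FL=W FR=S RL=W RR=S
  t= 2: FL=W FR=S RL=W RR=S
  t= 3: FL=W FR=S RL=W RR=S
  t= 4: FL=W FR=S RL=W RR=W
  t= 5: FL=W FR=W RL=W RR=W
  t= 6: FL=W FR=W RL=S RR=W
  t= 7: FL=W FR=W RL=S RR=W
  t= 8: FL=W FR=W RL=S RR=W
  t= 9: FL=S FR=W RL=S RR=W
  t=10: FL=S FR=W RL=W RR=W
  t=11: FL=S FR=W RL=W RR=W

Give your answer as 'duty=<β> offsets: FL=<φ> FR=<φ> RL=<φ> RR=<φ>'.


duty=4 offsets: FL=3 FR=11 RL=6 RR=0

duty β = stance ticks per leg = 4
FL: stance ticks = 4; W→S at t=9 → φ=3
FR: stance ticks = 4; W→S at t=1 → φ=11
RL: stance ticks = 4; W→S at t=6 → φ=6
RR: stance ticks = 4; W→S at t=0 → φ=0


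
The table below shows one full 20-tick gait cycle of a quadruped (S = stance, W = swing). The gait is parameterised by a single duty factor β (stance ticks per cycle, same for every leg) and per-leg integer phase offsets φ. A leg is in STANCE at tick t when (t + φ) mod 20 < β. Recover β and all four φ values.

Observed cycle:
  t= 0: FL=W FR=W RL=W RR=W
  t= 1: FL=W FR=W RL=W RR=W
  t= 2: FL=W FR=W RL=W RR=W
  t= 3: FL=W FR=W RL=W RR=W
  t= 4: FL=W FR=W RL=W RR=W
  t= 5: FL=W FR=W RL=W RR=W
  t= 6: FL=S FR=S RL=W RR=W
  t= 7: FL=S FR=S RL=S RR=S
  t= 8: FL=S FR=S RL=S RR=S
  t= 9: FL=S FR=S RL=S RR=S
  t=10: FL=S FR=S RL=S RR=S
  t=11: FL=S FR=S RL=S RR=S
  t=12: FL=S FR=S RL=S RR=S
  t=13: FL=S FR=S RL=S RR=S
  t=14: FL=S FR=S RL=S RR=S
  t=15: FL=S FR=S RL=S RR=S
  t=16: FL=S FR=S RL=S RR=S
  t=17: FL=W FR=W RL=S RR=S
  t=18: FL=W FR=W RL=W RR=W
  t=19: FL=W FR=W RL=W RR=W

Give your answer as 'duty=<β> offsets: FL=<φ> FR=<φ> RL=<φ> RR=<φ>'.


duty β = stance ticks per leg = 11
FL: stance ticks = 11; W→S at t=6 → φ=14
FR: stance ticks = 11; W→S at t=6 → φ=14
RL: stance ticks = 11; W→S at t=7 → φ=13
RR: stance ticks = 11; W→S at t=7 → φ=13

duty=11 offsets: FL=14 FR=14 RL=13 RR=13


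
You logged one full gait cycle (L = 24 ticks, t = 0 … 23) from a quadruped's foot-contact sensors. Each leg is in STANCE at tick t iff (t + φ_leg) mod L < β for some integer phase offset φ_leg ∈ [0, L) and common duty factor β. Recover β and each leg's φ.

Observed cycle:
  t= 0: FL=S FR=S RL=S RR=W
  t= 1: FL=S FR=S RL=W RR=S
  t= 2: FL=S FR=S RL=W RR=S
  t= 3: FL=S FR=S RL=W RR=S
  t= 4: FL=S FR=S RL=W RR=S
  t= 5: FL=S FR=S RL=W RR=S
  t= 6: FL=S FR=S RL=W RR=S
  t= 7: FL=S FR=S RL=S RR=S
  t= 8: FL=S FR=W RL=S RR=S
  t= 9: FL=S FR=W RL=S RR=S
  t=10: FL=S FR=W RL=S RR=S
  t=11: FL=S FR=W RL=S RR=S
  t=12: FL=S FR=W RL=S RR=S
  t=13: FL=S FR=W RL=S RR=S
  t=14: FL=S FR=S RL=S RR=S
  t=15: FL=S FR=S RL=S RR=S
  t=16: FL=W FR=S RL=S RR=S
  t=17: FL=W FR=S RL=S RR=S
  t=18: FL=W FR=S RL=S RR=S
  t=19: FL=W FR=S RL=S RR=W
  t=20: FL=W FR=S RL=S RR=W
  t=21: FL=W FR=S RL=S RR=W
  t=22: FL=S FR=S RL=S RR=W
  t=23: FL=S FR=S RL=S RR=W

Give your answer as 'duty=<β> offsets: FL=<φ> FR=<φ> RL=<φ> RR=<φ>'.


duty β = stance ticks per leg = 18
FL: stance ticks = 18; W→S at t=22 → φ=2
FR: stance ticks = 18; W→S at t=14 → φ=10
RL: stance ticks = 18; W→S at t=7 → φ=17
RR: stance ticks = 18; W→S at t=1 → φ=23

duty=18 offsets: FL=2 FR=10 RL=17 RR=23


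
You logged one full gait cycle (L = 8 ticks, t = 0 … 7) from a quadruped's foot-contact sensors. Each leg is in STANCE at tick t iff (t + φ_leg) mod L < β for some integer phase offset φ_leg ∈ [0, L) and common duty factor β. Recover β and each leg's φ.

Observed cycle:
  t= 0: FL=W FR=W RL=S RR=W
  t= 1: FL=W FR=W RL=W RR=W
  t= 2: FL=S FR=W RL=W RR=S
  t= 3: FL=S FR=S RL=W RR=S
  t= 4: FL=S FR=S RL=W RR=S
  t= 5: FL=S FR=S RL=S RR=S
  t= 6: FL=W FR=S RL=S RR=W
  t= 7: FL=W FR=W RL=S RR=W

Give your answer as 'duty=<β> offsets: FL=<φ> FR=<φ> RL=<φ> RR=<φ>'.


duty=4 offsets: FL=6 FR=5 RL=3 RR=6

duty β = stance ticks per leg = 4
FL: stance ticks = 4; W→S at t=2 → φ=6
FR: stance ticks = 4; W→S at t=3 → φ=5
RL: stance ticks = 4; W→S at t=5 → φ=3
RR: stance ticks = 4; W→S at t=2 → φ=6


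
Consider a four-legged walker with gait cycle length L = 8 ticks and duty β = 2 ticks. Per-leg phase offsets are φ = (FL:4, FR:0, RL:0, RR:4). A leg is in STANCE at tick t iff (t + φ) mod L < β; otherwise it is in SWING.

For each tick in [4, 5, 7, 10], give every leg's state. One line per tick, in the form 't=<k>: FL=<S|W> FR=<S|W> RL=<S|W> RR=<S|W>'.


t=4: phase=(0,4,4,0) vs β=2 → FL=S FR=W RL=W RR=S
t=5: phase=(1,5,5,1) vs β=2 → FL=S FR=W RL=W RR=S
t=7: phase=(3,7,7,3) vs β=2 → FL=W FR=W RL=W RR=W
t=10: phase=(6,2,2,6) vs β=2 → FL=W FR=W RL=W RR=W

t=4: FL=S FR=W RL=W RR=S
t=5: FL=S FR=W RL=W RR=S
t=7: FL=W FR=W RL=W RR=W
t=10: FL=W FR=W RL=W RR=W


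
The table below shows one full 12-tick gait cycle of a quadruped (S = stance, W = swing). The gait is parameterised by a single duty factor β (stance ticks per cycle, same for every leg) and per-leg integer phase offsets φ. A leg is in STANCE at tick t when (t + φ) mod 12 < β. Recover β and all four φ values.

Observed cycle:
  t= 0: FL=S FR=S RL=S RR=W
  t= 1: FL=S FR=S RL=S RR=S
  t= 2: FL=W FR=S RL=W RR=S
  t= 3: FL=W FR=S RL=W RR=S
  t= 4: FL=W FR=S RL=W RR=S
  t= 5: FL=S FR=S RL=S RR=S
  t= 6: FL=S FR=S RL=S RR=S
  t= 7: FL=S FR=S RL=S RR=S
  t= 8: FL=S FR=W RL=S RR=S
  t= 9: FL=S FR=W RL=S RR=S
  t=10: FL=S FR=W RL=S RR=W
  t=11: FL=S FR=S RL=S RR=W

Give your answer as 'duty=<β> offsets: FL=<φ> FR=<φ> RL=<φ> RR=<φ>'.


duty β = stance ticks per leg = 9
FL: stance ticks = 9; W→S at t=5 → φ=7
FR: stance ticks = 9; W→S at t=11 → φ=1
RL: stance ticks = 9; W→S at t=5 → φ=7
RR: stance ticks = 9; W→S at t=1 → φ=11

duty=9 offsets: FL=7 FR=1 RL=7 RR=11


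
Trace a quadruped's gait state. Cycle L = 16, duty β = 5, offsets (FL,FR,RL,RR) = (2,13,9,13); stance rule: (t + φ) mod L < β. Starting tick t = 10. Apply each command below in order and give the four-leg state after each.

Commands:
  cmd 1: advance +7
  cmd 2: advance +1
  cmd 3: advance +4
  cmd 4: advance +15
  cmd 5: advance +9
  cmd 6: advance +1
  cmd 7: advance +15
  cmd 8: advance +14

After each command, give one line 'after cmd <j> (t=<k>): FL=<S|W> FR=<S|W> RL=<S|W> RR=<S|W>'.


start t=10: FL=W FR=W RL=S RR=W
cmd 1: advance +7 → t=17, phase=(3,14,10,14) → FL=S FR=W RL=W RR=W
cmd 2: advance +1 → t=18, phase=(4,15,11,15) → FL=S FR=W RL=W RR=W
cmd 3: advance +4 → t=22, phase=(8,3,15,3) → FL=W FR=S RL=W RR=S
cmd 4: advance +15 → t=37, phase=(7,2,14,2) → FL=W FR=S RL=W RR=S
cmd 5: advance +9 → t=46, phase=(0,11,7,11) → FL=S FR=W RL=W RR=W
cmd 6: advance +1 → t=47, phase=(1,12,8,12) → FL=S FR=W RL=W RR=W
cmd 7: advance +15 → t=62, phase=(0,11,7,11) → FL=S FR=W RL=W RR=W
cmd 8: advance +14 → t=76, phase=(14,9,5,9) → FL=W FR=W RL=W RR=W

after cmd 1 (t=17): FL=S FR=W RL=W RR=W
after cmd 2 (t=18): FL=S FR=W RL=W RR=W
after cmd 3 (t=22): FL=W FR=S RL=W RR=S
after cmd 4 (t=37): FL=W FR=S RL=W RR=S
after cmd 5 (t=46): FL=S FR=W RL=W RR=W
after cmd 6 (t=47): FL=S FR=W RL=W RR=W
after cmd 7 (t=62): FL=S FR=W RL=W RR=W
after cmd 8 (t=76): FL=W FR=W RL=W RR=W


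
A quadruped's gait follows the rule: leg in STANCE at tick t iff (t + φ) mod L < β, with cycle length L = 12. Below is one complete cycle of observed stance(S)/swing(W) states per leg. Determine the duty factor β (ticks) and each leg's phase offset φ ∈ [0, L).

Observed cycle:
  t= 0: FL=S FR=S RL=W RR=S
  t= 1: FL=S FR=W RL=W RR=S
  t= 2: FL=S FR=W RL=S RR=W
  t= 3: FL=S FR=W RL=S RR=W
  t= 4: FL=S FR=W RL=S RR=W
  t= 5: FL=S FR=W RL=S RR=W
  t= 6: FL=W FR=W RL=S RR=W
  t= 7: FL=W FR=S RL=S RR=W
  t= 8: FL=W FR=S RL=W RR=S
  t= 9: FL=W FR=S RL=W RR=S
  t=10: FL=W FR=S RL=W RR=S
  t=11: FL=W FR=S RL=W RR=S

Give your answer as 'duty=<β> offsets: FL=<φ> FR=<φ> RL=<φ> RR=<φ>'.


duty=6 offsets: FL=0 FR=5 RL=10 RR=4

duty β = stance ticks per leg = 6
FL: stance ticks = 6; W→S at t=0 → φ=0
FR: stance ticks = 6; W→S at t=7 → φ=5
RL: stance ticks = 6; W→S at t=2 → φ=10
RR: stance ticks = 6; W→S at t=8 → φ=4


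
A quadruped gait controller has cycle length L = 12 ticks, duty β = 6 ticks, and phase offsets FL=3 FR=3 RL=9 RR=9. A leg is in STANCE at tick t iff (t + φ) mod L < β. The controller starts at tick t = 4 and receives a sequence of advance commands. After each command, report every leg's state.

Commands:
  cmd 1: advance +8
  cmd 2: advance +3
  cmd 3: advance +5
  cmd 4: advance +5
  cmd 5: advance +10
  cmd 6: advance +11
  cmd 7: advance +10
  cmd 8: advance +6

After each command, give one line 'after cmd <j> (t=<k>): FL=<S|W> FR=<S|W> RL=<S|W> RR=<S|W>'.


start t=4: FL=W FR=W RL=S RR=S
cmd 1: advance +8 → t=12, phase=(3,3,9,9) → FL=S FR=S RL=W RR=W
cmd 2: advance +3 → t=15, phase=(6,6,0,0) → FL=W FR=W RL=S RR=S
cmd 3: advance +5 → t=20, phase=(11,11,5,5) → FL=W FR=W RL=S RR=S
cmd 4: advance +5 → t=25, phase=(4,4,10,10) → FL=S FR=S RL=W RR=W
cmd 5: advance +10 → t=35, phase=(2,2,8,8) → FL=S FR=S RL=W RR=W
cmd 6: advance +11 → t=46, phase=(1,1,7,7) → FL=S FR=S RL=W RR=W
cmd 7: advance +10 → t=56, phase=(11,11,5,5) → FL=W FR=W RL=S RR=S
cmd 8: advance +6 → t=62, phase=(5,5,11,11) → FL=S FR=S RL=W RR=W

after cmd 1 (t=12): FL=S FR=S RL=W RR=W
after cmd 2 (t=15): FL=W FR=W RL=S RR=S
after cmd 3 (t=20): FL=W FR=W RL=S RR=S
after cmd 4 (t=25): FL=S FR=S RL=W RR=W
after cmd 5 (t=35): FL=S FR=S RL=W RR=W
after cmd 6 (t=46): FL=S FR=S RL=W RR=W
after cmd 7 (t=56): FL=W FR=W RL=S RR=S
after cmd 8 (t=62): FL=S FR=S RL=W RR=W


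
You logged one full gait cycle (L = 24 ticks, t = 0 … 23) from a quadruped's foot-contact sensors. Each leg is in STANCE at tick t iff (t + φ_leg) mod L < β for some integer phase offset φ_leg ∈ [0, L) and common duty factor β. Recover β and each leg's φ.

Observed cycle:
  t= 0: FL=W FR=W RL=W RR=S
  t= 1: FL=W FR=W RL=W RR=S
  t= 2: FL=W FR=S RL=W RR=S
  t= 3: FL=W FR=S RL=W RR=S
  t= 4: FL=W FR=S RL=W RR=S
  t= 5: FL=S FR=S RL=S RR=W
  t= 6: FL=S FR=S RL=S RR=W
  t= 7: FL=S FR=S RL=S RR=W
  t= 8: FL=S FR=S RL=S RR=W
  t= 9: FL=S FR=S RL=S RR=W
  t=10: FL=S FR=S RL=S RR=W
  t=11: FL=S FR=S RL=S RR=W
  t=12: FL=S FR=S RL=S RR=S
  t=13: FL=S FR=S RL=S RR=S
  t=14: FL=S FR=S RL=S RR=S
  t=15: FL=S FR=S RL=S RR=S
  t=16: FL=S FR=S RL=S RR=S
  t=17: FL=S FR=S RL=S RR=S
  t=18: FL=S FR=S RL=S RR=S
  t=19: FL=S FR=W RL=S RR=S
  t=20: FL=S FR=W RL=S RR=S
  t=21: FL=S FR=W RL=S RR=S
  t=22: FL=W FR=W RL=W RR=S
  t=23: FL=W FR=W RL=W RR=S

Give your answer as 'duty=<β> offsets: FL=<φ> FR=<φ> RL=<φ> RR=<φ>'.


duty β = stance ticks per leg = 17
FL: stance ticks = 17; W→S at t=5 → φ=19
FR: stance ticks = 17; W→S at t=2 → φ=22
RL: stance ticks = 17; W→S at t=5 → φ=19
RR: stance ticks = 17; W→S at t=12 → φ=12

duty=17 offsets: FL=19 FR=22 RL=19 RR=12


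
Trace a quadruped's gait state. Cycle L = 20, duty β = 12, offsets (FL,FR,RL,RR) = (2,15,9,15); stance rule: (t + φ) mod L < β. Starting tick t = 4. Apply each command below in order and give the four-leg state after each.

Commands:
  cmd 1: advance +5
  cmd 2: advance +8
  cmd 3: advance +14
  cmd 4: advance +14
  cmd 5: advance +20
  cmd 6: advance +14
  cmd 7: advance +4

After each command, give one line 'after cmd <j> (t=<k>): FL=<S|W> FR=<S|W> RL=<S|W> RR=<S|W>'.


after cmd 1 (t=9): FL=S FR=S RL=W RR=S
after cmd 2 (t=17): FL=W FR=W RL=S RR=W
after cmd 3 (t=31): FL=W FR=S RL=S RR=S
after cmd 4 (t=45): FL=S FR=S RL=W RR=S
after cmd 5 (t=65): FL=S FR=S RL=W RR=S
after cmd 6 (t=79): FL=S FR=W RL=S RR=W
after cmd 7 (t=83): FL=S FR=W RL=W RR=W

start t=4: FL=S FR=W RL=W RR=W
cmd 1: advance +5 → t=9, phase=(11,4,18,4) → FL=S FR=S RL=W RR=S
cmd 2: advance +8 → t=17, phase=(19,12,6,12) → FL=W FR=W RL=S RR=W
cmd 3: advance +14 → t=31, phase=(13,6,0,6) → FL=W FR=S RL=S RR=S
cmd 4: advance +14 → t=45, phase=(7,0,14,0) → FL=S FR=S RL=W RR=S
cmd 5: advance +20 → t=65, phase=(7,0,14,0) → FL=S FR=S RL=W RR=S
cmd 6: advance +14 → t=79, phase=(1,14,8,14) → FL=S FR=W RL=S RR=W
cmd 7: advance +4 → t=83, phase=(5,18,12,18) → FL=S FR=W RL=W RR=W


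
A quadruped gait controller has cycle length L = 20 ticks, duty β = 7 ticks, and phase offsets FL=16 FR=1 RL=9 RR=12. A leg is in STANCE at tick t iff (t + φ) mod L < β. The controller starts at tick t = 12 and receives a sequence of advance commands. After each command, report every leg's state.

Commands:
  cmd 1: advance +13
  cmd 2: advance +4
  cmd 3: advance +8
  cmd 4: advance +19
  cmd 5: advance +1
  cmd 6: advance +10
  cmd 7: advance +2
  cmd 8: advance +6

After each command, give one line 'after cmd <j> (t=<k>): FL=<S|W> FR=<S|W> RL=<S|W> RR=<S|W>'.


start t=12: FL=W FR=W RL=S RR=S
cmd 1: advance +13 → t=25, phase=(1,6,14,17) → FL=S FR=S RL=W RR=W
cmd 2: advance +4 → t=29, phase=(5,10,18,1) → FL=S FR=W RL=W RR=S
cmd 3: advance +8 → t=37, phase=(13,18,6,9) → FL=W FR=W RL=S RR=W
cmd 4: advance +19 → t=56, phase=(12,17,5,8) → FL=W FR=W RL=S RR=W
cmd 5: advance +1 → t=57, phase=(13,18,6,9) → FL=W FR=W RL=S RR=W
cmd 6: advance +10 → t=67, phase=(3,8,16,19) → FL=S FR=W RL=W RR=W
cmd 7: advance +2 → t=69, phase=(5,10,18,1) → FL=S FR=W RL=W RR=S
cmd 8: advance +6 → t=75, phase=(11,16,4,7) → FL=W FR=W RL=S RR=W

after cmd 1 (t=25): FL=S FR=S RL=W RR=W
after cmd 2 (t=29): FL=S FR=W RL=W RR=S
after cmd 3 (t=37): FL=W FR=W RL=S RR=W
after cmd 4 (t=56): FL=W FR=W RL=S RR=W
after cmd 5 (t=57): FL=W FR=W RL=S RR=W
after cmd 6 (t=67): FL=S FR=W RL=W RR=W
after cmd 7 (t=69): FL=S FR=W RL=W RR=S
after cmd 8 (t=75): FL=W FR=W RL=S RR=W


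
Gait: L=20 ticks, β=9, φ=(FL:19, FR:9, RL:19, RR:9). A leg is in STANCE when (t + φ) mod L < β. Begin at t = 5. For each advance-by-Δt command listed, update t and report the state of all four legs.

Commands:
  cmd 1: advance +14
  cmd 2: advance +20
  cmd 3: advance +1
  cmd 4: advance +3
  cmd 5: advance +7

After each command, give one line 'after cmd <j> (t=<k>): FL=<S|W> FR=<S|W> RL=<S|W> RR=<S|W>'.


start t=5: FL=S FR=W RL=S RR=W
cmd 1: advance +14 → t=19, phase=(18,8,18,8) → FL=W FR=S RL=W RR=S
cmd 2: advance +20 → t=39, phase=(18,8,18,8) → FL=W FR=S RL=W RR=S
cmd 3: advance +1 → t=40, phase=(19,9,19,9) → FL=W FR=W RL=W RR=W
cmd 4: advance +3 → t=43, phase=(2,12,2,12) → FL=S FR=W RL=S RR=W
cmd 5: advance +7 → t=50, phase=(9,19,9,19) → FL=W FR=W RL=W RR=W

after cmd 1 (t=19): FL=W FR=S RL=W RR=S
after cmd 2 (t=39): FL=W FR=S RL=W RR=S
after cmd 3 (t=40): FL=W FR=W RL=W RR=W
after cmd 4 (t=43): FL=S FR=W RL=S RR=W
after cmd 5 (t=50): FL=W FR=W RL=W RR=W


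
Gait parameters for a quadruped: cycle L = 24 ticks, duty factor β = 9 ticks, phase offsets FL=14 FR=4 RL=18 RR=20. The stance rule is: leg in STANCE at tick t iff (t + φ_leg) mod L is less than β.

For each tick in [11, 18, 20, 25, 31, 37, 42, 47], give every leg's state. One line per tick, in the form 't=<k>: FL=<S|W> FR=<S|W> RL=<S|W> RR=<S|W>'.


t=11: phase=(1,15,5,7) vs β=9 → FL=S FR=W RL=S RR=S
t=18: phase=(8,22,12,14) vs β=9 → FL=S FR=W RL=W RR=W
t=20: phase=(10,0,14,16) vs β=9 → FL=W FR=S RL=W RR=W
t=25: phase=(15,5,19,21) vs β=9 → FL=W FR=S RL=W RR=W
t=31: phase=(21,11,1,3) vs β=9 → FL=W FR=W RL=S RR=S
t=37: phase=(3,17,7,9) vs β=9 → FL=S FR=W RL=S RR=W
t=42: phase=(8,22,12,14) vs β=9 → FL=S FR=W RL=W RR=W
t=47: phase=(13,3,17,19) vs β=9 → FL=W FR=S RL=W RR=W

t=11: FL=S FR=W RL=S RR=S
t=18: FL=S FR=W RL=W RR=W
t=20: FL=W FR=S RL=W RR=W
t=25: FL=W FR=S RL=W RR=W
t=31: FL=W FR=W RL=S RR=S
t=37: FL=S FR=W RL=S RR=W
t=42: FL=S FR=W RL=W RR=W
t=47: FL=W FR=S RL=W RR=W


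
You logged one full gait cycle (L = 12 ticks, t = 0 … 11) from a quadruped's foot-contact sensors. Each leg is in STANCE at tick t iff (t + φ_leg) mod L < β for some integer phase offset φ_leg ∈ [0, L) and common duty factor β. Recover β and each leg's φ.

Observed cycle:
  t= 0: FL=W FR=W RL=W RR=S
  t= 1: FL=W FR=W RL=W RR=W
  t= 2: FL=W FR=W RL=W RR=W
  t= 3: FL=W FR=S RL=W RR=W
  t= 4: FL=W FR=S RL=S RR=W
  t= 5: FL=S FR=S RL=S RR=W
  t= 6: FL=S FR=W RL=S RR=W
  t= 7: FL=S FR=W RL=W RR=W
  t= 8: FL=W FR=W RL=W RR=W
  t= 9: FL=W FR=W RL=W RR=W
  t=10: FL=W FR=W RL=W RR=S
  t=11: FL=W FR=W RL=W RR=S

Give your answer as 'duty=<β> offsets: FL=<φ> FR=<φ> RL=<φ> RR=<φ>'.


duty β = stance ticks per leg = 3
FL: stance ticks = 3; W→S at t=5 → φ=7
FR: stance ticks = 3; W→S at t=3 → φ=9
RL: stance ticks = 3; W→S at t=4 → φ=8
RR: stance ticks = 3; W→S at t=10 → φ=2

duty=3 offsets: FL=7 FR=9 RL=8 RR=2


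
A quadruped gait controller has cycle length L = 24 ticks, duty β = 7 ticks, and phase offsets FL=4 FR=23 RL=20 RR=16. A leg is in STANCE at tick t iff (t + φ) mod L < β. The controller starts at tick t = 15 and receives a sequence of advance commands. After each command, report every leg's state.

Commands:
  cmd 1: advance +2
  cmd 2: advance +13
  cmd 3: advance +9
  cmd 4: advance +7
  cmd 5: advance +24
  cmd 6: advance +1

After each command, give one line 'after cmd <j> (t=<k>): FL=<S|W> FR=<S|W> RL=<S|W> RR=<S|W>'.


after cmd 1 (t=17): FL=W FR=W RL=W RR=W
after cmd 2 (t=30): FL=W FR=S RL=S RR=W
after cmd 3 (t=39): FL=W FR=W RL=W RR=W
after cmd 4 (t=46): FL=S FR=W RL=W RR=W
after cmd 5 (t=70): FL=S FR=W RL=W RR=W
after cmd 6 (t=71): FL=S FR=W RL=W RR=W

start t=15: FL=W FR=W RL=W RR=W
cmd 1: advance +2 → t=17, phase=(21,16,13,9) → FL=W FR=W RL=W RR=W
cmd 2: advance +13 → t=30, phase=(10,5,2,22) → FL=W FR=S RL=S RR=W
cmd 3: advance +9 → t=39, phase=(19,14,11,7) → FL=W FR=W RL=W RR=W
cmd 4: advance +7 → t=46, phase=(2,21,18,14) → FL=S FR=W RL=W RR=W
cmd 5: advance +24 → t=70, phase=(2,21,18,14) → FL=S FR=W RL=W RR=W
cmd 6: advance +1 → t=71, phase=(3,22,19,15) → FL=S FR=W RL=W RR=W


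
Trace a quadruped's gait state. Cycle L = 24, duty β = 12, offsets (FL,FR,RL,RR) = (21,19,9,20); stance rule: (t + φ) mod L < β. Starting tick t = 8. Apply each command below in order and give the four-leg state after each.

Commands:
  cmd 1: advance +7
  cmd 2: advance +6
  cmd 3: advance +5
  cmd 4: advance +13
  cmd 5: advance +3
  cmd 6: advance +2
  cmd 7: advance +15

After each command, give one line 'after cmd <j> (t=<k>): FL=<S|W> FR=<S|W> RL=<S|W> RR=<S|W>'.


after cmd 1 (t=15): FL=W FR=S RL=S RR=S
after cmd 2 (t=21): FL=W FR=W RL=S RR=W
after cmd 3 (t=26): FL=W FR=W RL=S RR=W
after cmd 4 (t=39): FL=W FR=S RL=S RR=S
after cmd 5 (t=42): FL=W FR=W RL=S RR=W
after cmd 6 (t=44): FL=W FR=W RL=S RR=W
after cmd 7 (t=59): FL=S FR=S RL=W RR=S

start t=8: FL=S FR=S RL=W RR=S
cmd 1: advance +7 → t=15, phase=(12,10,0,11) → FL=W FR=S RL=S RR=S
cmd 2: advance +6 → t=21, phase=(18,16,6,17) → FL=W FR=W RL=S RR=W
cmd 3: advance +5 → t=26, phase=(23,21,11,22) → FL=W FR=W RL=S RR=W
cmd 4: advance +13 → t=39, phase=(12,10,0,11) → FL=W FR=S RL=S RR=S
cmd 5: advance +3 → t=42, phase=(15,13,3,14) → FL=W FR=W RL=S RR=W
cmd 6: advance +2 → t=44, phase=(17,15,5,16) → FL=W FR=W RL=S RR=W
cmd 7: advance +15 → t=59, phase=(8,6,20,7) → FL=S FR=S RL=W RR=S


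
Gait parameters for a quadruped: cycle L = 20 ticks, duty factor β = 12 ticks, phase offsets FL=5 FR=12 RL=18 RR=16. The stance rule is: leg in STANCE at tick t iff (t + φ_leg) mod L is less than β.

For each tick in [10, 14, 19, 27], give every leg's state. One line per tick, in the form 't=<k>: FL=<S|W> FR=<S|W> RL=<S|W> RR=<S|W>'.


t=10: phase=(15,2,8,6) vs β=12 → FL=W FR=S RL=S RR=S
t=14: phase=(19,6,12,10) vs β=12 → FL=W FR=S RL=W RR=S
t=19: phase=(4,11,17,15) vs β=12 → FL=S FR=S RL=W RR=W
t=27: phase=(12,19,5,3) vs β=12 → FL=W FR=W RL=S RR=S

t=10: FL=W FR=S RL=S RR=S
t=14: FL=W FR=S RL=W RR=S
t=19: FL=S FR=S RL=W RR=W
t=27: FL=W FR=W RL=S RR=S


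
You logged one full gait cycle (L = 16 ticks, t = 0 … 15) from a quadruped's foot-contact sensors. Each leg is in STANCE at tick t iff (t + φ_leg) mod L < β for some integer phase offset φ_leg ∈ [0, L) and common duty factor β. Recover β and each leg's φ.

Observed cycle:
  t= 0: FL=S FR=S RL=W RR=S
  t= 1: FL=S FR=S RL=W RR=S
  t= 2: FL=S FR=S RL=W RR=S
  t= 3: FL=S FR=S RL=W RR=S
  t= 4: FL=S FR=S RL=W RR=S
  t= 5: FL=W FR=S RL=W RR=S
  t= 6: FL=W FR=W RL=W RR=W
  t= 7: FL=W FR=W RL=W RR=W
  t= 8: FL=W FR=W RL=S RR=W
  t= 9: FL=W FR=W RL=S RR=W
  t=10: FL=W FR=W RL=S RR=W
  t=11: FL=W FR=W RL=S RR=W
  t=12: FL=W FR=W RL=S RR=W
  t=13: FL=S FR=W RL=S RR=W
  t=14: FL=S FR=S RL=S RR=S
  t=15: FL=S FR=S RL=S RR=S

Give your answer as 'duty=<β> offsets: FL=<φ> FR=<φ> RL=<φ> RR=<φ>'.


duty β = stance ticks per leg = 8
FL: stance ticks = 8; W→S at t=13 → φ=3
FR: stance ticks = 8; W→S at t=14 → φ=2
RL: stance ticks = 8; W→S at t=8 → φ=8
RR: stance ticks = 8; W→S at t=14 → φ=2

duty=8 offsets: FL=3 FR=2 RL=8 RR=2


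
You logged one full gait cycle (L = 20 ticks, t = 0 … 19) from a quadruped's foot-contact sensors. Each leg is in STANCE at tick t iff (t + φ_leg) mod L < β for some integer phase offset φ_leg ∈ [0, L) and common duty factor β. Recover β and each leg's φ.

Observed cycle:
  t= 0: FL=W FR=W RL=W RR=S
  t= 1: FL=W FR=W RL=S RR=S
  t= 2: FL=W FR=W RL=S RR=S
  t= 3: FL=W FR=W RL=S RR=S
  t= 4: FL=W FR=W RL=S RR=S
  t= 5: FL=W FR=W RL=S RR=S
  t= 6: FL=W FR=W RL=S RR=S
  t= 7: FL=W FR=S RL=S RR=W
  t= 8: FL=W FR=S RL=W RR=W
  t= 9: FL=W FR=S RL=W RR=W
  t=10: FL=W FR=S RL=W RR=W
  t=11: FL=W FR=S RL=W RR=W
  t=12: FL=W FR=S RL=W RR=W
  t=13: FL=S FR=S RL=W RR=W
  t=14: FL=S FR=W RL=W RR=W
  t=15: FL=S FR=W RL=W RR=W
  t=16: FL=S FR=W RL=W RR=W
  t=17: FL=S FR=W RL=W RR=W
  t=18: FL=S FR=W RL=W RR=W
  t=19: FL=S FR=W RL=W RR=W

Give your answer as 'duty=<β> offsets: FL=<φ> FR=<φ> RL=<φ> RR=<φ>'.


duty β = stance ticks per leg = 7
FL: stance ticks = 7; W→S at t=13 → φ=7
FR: stance ticks = 7; W→S at t=7 → φ=13
RL: stance ticks = 7; W→S at t=1 → φ=19
RR: stance ticks = 7; W→S at t=0 → φ=0

duty=7 offsets: FL=7 FR=13 RL=19 RR=0


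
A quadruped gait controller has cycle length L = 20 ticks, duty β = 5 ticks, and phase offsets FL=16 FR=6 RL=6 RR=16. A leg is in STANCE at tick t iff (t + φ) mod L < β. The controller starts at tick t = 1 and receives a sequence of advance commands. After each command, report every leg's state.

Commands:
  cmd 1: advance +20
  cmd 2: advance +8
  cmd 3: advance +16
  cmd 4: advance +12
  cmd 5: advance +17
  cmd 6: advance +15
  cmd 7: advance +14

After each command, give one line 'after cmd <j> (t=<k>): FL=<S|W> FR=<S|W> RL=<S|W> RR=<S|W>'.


start t=1: FL=W FR=W RL=W RR=W
cmd 1: advance +20 → t=21, phase=(17,7,7,17) → FL=W FR=W RL=W RR=W
cmd 2: advance +8 → t=29, phase=(5,15,15,5) → FL=W FR=W RL=W RR=W
cmd 3: advance +16 → t=45, phase=(1,11,11,1) → FL=S FR=W RL=W RR=S
cmd 4: advance +12 → t=57, phase=(13,3,3,13) → FL=W FR=S RL=S RR=W
cmd 5: advance +17 → t=74, phase=(10,0,0,10) → FL=W FR=S RL=S RR=W
cmd 6: advance +15 → t=89, phase=(5,15,15,5) → FL=W FR=W RL=W RR=W
cmd 7: advance +14 → t=103, phase=(19,9,9,19) → FL=W FR=W RL=W RR=W

after cmd 1 (t=21): FL=W FR=W RL=W RR=W
after cmd 2 (t=29): FL=W FR=W RL=W RR=W
after cmd 3 (t=45): FL=S FR=W RL=W RR=S
after cmd 4 (t=57): FL=W FR=S RL=S RR=W
after cmd 5 (t=74): FL=W FR=S RL=S RR=W
after cmd 6 (t=89): FL=W FR=W RL=W RR=W
after cmd 7 (t=103): FL=W FR=W RL=W RR=W


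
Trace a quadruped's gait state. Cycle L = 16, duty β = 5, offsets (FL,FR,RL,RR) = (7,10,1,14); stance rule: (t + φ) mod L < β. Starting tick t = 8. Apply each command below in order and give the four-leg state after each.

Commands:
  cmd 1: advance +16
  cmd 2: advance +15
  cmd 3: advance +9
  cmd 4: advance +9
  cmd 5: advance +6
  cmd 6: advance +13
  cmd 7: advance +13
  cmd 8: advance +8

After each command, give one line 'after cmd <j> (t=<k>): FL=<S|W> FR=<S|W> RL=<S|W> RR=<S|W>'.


after cmd 1 (t=24): FL=W FR=S RL=W RR=W
after cmd 2 (t=39): FL=W FR=S RL=W RR=W
after cmd 3 (t=48): FL=W FR=W RL=S RR=W
after cmd 4 (t=57): FL=S FR=S RL=W RR=W
after cmd 5 (t=63): FL=W FR=W RL=S RR=W
after cmd 6 (t=76): FL=S FR=W RL=W RR=W
after cmd 7 (t=89): FL=S FR=S RL=W RR=W
after cmd 8 (t=97): FL=W FR=W RL=S RR=W

start t=8: FL=W FR=S RL=W RR=W
cmd 1: advance +16 → t=24, phase=(15,2,9,6) → FL=W FR=S RL=W RR=W
cmd 2: advance +15 → t=39, phase=(14,1,8,5) → FL=W FR=S RL=W RR=W
cmd 3: advance +9 → t=48, phase=(7,10,1,14) → FL=W FR=W RL=S RR=W
cmd 4: advance +9 → t=57, phase=(0,3,10,7) → FL=S FR=S RL=W RR=W
cmd 5: advance +6 → t=63, phase=(6,9,0,13) → FL=W FR=W RL=S RR=W
cmd 6: advance +13 → t=76, phase=(3,6,13,10) → FL=S FR=W RL=W RR=W
cmd 7: advance +13 → t=89, phase=(0,3,10,7) → FL=S FR=S RL=W RR=W
cmd 8: advance +8 → t=97, phase=(8,11,2,15) → FL=W FR=W RL=S RR=W


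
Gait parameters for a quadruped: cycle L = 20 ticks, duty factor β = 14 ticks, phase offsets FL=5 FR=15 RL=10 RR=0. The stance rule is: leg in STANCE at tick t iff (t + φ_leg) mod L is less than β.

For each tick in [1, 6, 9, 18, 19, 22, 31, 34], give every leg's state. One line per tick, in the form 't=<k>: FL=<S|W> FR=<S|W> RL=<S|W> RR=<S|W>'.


t=1: FL=S FR=W RL=S RR=S
t=6: FL=S FR=S RL=W RR=S
t=9: FL=W FR=S RL=W RR=S
t=18: FL=S FR=S RL=S RR=W
t=19: FL=S FR=W RL=S RR=W
t=22: FL=S FR=W RL=S RR=S
t=31: FL=W FR=S RL=S RR=S
t=34: FL=W FR=S RL=S RR=W

t=1: phase=(6,16,11,1) vs β=14 → FL=S FR=W RL=S RR=S
t=6: phase=(11,1,16,6) vs β=14 → FL=S FR=S RL=W RR=S
t=9: phase=(14,4,19,9) vs β=14 → FL=W FR=S RL=W RR=S
t=18: phase=(3,13,8,18) vs β=14 → FL=S FR=S RL=S RR=W
t=19: phase=(4,14,9,19) vs β=14 → FL=S FR=W RL=S RR=W
t=22: phase=(7,17,12,2) vs β=14 → FL=S FR=W RL=S RR=S
t=31: phase=(16,6,1,11) vs β=14 → FL=W FR=S RL=S RR=S
t=34: phase=(19,9,4,14) vs β=14 → FL=W FR=S RL=S RR=W


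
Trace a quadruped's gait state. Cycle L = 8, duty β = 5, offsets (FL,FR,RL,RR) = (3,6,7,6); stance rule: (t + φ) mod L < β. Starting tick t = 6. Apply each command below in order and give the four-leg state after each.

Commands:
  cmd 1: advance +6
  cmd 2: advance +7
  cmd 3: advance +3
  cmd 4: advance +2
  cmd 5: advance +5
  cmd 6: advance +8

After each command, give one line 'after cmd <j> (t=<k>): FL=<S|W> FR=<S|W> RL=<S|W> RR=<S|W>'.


after cmd 1 (t=12): FL=W FR=S RL=S RR=S
after cmd 2 (t=19): FL=W FR=S RL=S RR=S
after cmd 3 (t=22): FL=S FR=S RL=W RR=S
after cmd 4 (t=24): FL=S FR=W RL=W RR=W
after cmd 5 (t=29): FL=S FR=S RL=S RR=S
after cmd 6 (t=37): FL=S FR=S RL=S RR=S

start t=6: FL=S FR=S RL=W RR=S
cmd 1: advance +6 → t=12, phase=(7,2,3,2) → FL=W FR=S RL=S RR=S
cmd 2: advance +7 → t=19, phase=(6,1,2,1) → FL=W FR=S RL=S RR=S
cmd 3: advance +3 → t=22, phase=(1,4,5,4) → FL=S FR=S RL=W RR=S
cmd 4: advance +2 → t=24, phase=(3,6,7,6) → FL=S FR=W RL=W RR=W
cmd 5: advance +5 → t=29, phase=(0,3,4,3) → FL=S FR=S RL=S RR=S
cmd 6: advance +8 → t=37, phase=(0,3,4,3) → FL=S FR=S RL=S RR=S


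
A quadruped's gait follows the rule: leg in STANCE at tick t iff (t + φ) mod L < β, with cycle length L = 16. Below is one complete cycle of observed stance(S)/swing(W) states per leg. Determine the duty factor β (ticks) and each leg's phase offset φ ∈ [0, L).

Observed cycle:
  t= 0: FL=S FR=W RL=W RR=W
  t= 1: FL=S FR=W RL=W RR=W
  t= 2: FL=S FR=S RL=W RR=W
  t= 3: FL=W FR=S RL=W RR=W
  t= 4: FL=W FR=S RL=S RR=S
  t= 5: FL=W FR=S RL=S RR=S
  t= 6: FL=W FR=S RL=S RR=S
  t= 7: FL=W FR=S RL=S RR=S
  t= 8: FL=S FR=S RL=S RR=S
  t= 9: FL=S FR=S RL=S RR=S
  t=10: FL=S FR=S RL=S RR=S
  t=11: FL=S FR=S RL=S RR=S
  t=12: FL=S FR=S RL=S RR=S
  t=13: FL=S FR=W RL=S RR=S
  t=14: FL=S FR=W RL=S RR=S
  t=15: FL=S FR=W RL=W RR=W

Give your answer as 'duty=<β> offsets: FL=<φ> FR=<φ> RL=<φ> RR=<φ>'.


duty=11 offsets: FL=8 FR=14 RL=12 RR=12

duty β = stance ticks per leg = 11
FL: stance ticks = 11; W→S at t=8 → φ=8
FR: stance ticks = 11; W→S at t=2 → φ=14
RL: stance ticks = 11; W→S at t=4 → φ=12
RR: stance ticks = 11; W→S at t=4 → φ=12


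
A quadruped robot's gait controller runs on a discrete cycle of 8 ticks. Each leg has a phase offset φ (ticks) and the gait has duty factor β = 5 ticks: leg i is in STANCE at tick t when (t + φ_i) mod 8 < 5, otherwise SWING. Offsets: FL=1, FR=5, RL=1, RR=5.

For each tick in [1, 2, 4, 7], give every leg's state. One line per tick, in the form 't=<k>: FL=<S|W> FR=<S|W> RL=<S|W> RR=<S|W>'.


t=1: phase=(2,6,2,6) vs β=5 → FL=S FR=W RL=S RR=W
t=2: phase=(3,7,3,7) vs β=5 → FL=S FR=W RL=S RR=W
t=4: phase=(5,1,5,1) vs β=5 → FL=W FR=S RL=W RR=S
t=7: phase=(0,4,0,4) vs β=5 → FL=S FR=S RL=S RR=S

t=1: FL=S FR=W RL=S RR=W
t=2: FL=S FR=W RL=S RR=W
t=4: FL=W FR=S RL=W RR=S
t=7: FL=S FR=S RL=S RR=S
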